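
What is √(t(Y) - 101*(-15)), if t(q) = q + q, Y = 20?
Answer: √1555 ≈ 39.433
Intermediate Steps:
t(q) = 2*q
√(t(Y) - 101*(-15)) = √(2*20 - 101*(-15)) = √(40 + 1515) = √1555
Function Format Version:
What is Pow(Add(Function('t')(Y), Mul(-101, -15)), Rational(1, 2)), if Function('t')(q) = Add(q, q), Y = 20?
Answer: Pow(1555, Rational(1, 2)) ≈ 39.433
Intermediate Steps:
Function('t')(q) = Mul(2, q)
Pow(Add(Function('t')(Y), Mul(-101, -15)), Rational(1, 2)) = Pow(Add(Mul(2, 20), Mul(-101, -15)), Rational(1, 2)) = Pow(Add(40, 1515), Rational(1, 2)) = Pow(1555, Rational(1, 2))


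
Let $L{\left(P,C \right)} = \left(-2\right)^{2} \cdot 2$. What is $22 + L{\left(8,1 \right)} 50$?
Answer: $422$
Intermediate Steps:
$L{\left(P,C \right)} = 8$ ($L{\left(P,C \right)} = 4 \cdot 2 = 8$)
$22 + L{\left(8,1 \right)} 50 = 22 + 8 \cdot 50 = 22 + 400 = 422$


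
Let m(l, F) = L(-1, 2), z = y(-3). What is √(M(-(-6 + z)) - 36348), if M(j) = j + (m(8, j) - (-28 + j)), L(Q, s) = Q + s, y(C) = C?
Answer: I*√36319 ≈ 190.58*I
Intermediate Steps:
z = -3
m(l, F) = 1 (m(l, F) = -1 + 2 = 1)
M(j) = 29 (M(j) = j + (1 - (-28 + j)) = j + (1 + (28 - j)) = j + (29 - j) = 29)
√(M(-(-6 + z)) - 36348) = √(29 - 36348) = √(-36319) = I*√36319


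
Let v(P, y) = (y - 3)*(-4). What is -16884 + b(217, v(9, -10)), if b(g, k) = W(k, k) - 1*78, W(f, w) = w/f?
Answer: -16961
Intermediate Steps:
v(P, y) = 12 - 4*y (v(P, y) = (-3 + y)*(-4) = 12 - 4*y)
b(g, k) = -77 (b(g, k) = k/k - 1*78 = 1 - 78 = -77)
-16884 + b(217, v(9, -10)) = -16884 - 77 = -16961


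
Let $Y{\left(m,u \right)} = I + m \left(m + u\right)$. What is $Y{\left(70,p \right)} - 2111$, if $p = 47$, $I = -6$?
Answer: $6073$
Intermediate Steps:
$Y{\left(m,u \right)} = -6 + m \left(m + u\right)$
$Y{\left(70,p \right)} - 2111 = \left(-6 + 70^{2} + 70 \cdot 47\right) - 2111 = \left(-6 + 4900 + 3290\right) - 2111 = 8184 - 2111 = 6073$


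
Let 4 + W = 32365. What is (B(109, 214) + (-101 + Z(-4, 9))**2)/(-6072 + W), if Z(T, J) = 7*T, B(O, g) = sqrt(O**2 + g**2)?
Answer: 1849/2921 + sqrt(57677)/26289 ≈ 0.64214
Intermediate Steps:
W = 32361 (W = -4 + 32365 = 32361)
(B(109, 214) + (-101 + Z(-4, 9))**2)/(-6072 + W) = (sqrt(109**2 + 214**2) + (-101 + 7*(-4))**2)/(-6072 + 32361) = (sqrt(11881 + 45796) + (-101 - 28)**2)/26289 = (sqrt(57677) + (-129)**2)*(1/26289) = (sqrt(57677) + 16641)*(1/26289) = (16641 + sqrt(57677))*(1/26289) = 1849/2921 + sqrt(57677)/26289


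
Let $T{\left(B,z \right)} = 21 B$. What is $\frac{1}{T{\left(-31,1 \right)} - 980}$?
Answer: $- \frac{1}{1631} \approx -0.00061312$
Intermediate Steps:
$\frac{1}{T{\left(-31,1 \right)} - 980} = \frac{1}{21 \left(-31\right) - 980} = \frac{1}{-651 - 980} = \frac{1}{-1631} = - \frac{1}{1631}$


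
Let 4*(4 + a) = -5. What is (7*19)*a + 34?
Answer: -2657/4 ≈ -664.25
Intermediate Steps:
a = -21/4 (a = -4 + (¼)*(-5) = -4 - 5/4 = -21/4 ≈ -5.2500)
(7*19)*a + 34 = (7*19)*(-21/4) + 34 = 133*(-21/4) + 34 = -2793/4 + 34 = -2657/4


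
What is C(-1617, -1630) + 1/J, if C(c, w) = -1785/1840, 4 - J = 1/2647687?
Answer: -2806547863/3897394896 ≈ -0.72011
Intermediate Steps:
J = 10590747/2647687 (J = 4 - 1/2647687 = 10590747/2647687 ≈ 4.0000)
C(c, w) = -357/368 (C(c, w) = -1785*1/1840 = -357/368)
C(-1617, -1630) + 1/J = -357/368 + 1/(10590747/2647687) = -357/368 + 2647687/10590747 = -2806547863/3897394896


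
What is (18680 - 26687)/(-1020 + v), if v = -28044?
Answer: 2669/9688 ≈ 0.27550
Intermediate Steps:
(18680 - 26687)/(-1020 + v) = (18680 - 26687)/(-1020 - 28044) = -8007/(-29064) = -8007*(-1/29064) = 2669/9688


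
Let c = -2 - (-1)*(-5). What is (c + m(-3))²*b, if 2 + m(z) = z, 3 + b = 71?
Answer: 9792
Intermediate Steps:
b = 68 (b = -3 + 71 = 68)
m(z) = -2 + z
c = -7 (c = -2 - 1*5 = -2 - 5 = -7)
(c + m(-3))²*b = (-7 + (-2 - 3))²*68 = (-7 - 5)²*68 = (-12)²*68 = 144*68 = 9792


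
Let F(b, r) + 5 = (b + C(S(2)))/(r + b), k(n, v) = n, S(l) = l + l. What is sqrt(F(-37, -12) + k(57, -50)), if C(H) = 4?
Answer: sqrt(2581)/7 ≈ 7.2577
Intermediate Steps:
S(l) = 2*l
F(b, r) = -5 + (4 + b)/(b + r) (F(b, r) = -5 + (b + 4)/(r + b) = -5 + (4 + b)/(b + r))
sqrt(F(-37, -12) + k(57, -50)) = sqrt((4 - 5*(-12) - 4*(-37))/(-37 - 12) + 57) = sqrt((4 + 60 + 148)/(-49) + 57) = sqrt(-1/49*212 + 57) = sqrt(-212/49 + 57) = sqrt(2581/49) = sqrt(2581)/7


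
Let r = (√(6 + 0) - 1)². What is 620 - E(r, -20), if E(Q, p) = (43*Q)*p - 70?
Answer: 6710 - 1720*√6 ≈ 2496.9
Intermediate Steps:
r = (-1 + √6)² (r = (√6 - 1)² = (-1 + √6)² ≈ 2.1010)
E(Q, p) = -70 + 43*Q*p (E(Q, p) = 43*Q*p - 70 = -70 + 43*Q*p)
620 - E(r, -20) = 620 - (-70 + 43*(1 - √6)²*(-20)) = 620 - (-70 - 860*(1 - √6)²) = 620 + (70 + 860*(1 - √6)²) = 690 + 860*(1 - √6)²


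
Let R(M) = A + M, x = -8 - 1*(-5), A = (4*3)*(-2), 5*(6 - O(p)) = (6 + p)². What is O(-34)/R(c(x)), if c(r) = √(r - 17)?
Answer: 4524/745 + 377*I*√5/745 ≈ 6.0725 + 1.1315*I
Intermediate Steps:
O(p) = 6 - (6 + p)²/5
A = -24 (A = 12*(-2) = -24)
x = -3 (x = -8 + 5 = -3)
c(r) = √(-17 + r)
R(M) = -24 + M
O(-34)/R(c(x)) = (6 - (6 - 34)²/5)/(-24 + √(-17 - 3)) = (6 - ⅕*(-28)²)/(-24 + √(-20)) = (6 - ⅕*784)/(-24 + 2*I*√5) = (6 - 784/5)/(-24 + 2*I*√5) = -754/(5*(-24 + 2*I*√5))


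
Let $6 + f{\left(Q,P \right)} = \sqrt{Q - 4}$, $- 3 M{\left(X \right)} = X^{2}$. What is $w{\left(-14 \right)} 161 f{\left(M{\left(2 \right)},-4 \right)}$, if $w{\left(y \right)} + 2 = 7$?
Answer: $-4830 + \frac{3220 i \sqrt{3}}{3} \approx -4830.0 + 1859.1 i$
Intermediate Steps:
$w{\left(y \right)} = 5$ ($w{\left(y \right)} = -2 + 7 = 5$)
$M{\left(X \right)} = - \frac{X^{2}}{3}$
$f{\left(Q,P \right)} = -6 + \sqrt{-4 + Q}$ ($f{\left(Q,P \right)} = -6 + \sqrt{Q - 4} = -6 + \sqrt{-4 + Q}$)
$w{\left(-14 \right)} 161 f{\left(M{\left(2 \right)},-4 \right)} = 5 \cdot 161 \left(-6 + \sqrt{-4 - \frac{2^{2}}{3}}\right) = 805 \left(-6 + \sqrt{-4 - \frac{4}{3}}\right) = 805 \left(-6 + \sqrt{- \frac{16}{3}}\right) = 805 \left(-6 + \frac{4 i \sqrt{3}}{3}\right) = -4830 + \frac{3220 i \sqrt{3}}{3}$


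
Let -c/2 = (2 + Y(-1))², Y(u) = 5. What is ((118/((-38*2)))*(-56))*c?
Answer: -161896/19 ≈ -8520.8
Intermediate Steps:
c = -98 (c = -2*(2 + 5)² = -2*7² = -2*49 = -98)
((118/((-38*2)))*(-56))*c = ((118/((-38*2)))*(-56))*(-98) = ((118/(-76))*(-56))*(-98) = ((118*(-1/76))*(-56))*(-98) = -59/38*(-56)*(-98) = (1652/19)*(-98) = -161896/19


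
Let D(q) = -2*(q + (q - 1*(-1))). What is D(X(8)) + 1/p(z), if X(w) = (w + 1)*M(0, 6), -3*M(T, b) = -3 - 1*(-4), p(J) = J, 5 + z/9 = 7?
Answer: 181/18 ≈ 10.056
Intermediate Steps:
z = 18 (z = -45 + 9*7 = -45 + 63 = 18)
M(T, b) = -⅓ (M(T, b) = -(-3 - 1*(-4))/3 = -(-3 + 4)/3 = -⅓*1 = -⅓)
X(w) = -⅓ - w/3 (X(w) = (w + 1)*(-⅓) = (1 + w)*(-⅓) = -⅓ - w/3)
D(q) = -2 - 4*q (D(q) = -2*(q + (q + 1)) = -2*(q + (1 + q)) = -2*(1 + 2*q) = -2 - 4*q)
D(X(8)) + 1/p(z) = (-2 - 4*(-⅓ - ⅓*8)) + 1/18 = (-2 - 4*(-⅓ - 8/3)) + 1/18 = (-2 - 4*(-3)) + 1/18 = (-2 + 12) + 1/18 = 10 + 1/18 = 181/18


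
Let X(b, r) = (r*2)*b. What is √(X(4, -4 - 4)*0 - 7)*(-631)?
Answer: -631*I*√7 ≈ -1669.5*I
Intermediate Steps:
X(b, r) = 2*b*r (X(b, r) = (2*r)*b = 2*b*r)
√(X(4, -4 - 4)*0 - 7)*(-631) = √((2*4*(-4 - 4))*0 - 7)*(-631) = √((2*4*(-8))*0 - 7)*(-631) = √(-64*0 - 7)*(-631) = √(0 - 7)*(-631) = √(-7)*(-631) = (I*√7)*(-631) = -631*I*√7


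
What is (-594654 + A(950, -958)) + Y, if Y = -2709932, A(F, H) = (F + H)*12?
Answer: -3304682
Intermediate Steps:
A(F, H) = 12*F + 12*H
(-594654 + A(950, -958)) + Y = (-594654 + (12*950 + 12*(-958))) - 2709932 = (-594654 + (11400 - 11496)) - 2709932 = (-594654 - 96) - 2709932 = -594750 - 2709932 = -3304682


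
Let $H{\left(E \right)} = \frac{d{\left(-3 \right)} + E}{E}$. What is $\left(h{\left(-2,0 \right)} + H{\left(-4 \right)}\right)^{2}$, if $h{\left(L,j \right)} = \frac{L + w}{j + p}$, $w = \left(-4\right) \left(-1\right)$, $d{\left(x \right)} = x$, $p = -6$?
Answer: $\frac{289}{144} \approx 2.0069$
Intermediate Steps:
$w = 4$
$H{\left(E \right)} = \frac{-3 + E}{E}$
$h{\left(L,j \right)} = \frac{4 + L}{-6 + j}$ ($h{\left(L,j \right)} = \frac{L + 4}{j - 6} = \frac{4 + L}{-6 + j}$)
$\left(h{\left(-2,0 \right)} + H{\left(-4 \right)}\right)^{2} = \left(\frac{4 - 2}{-6 + 0} + \frac{-3 - 4}{-4}\right)^{2} = \left(\frac{1}{-6} \cdot 2 - - \frac{7}{4}\right)^{2} = \left(\left(- \frac{1}{6}\right) 2 + \frac{7}{4}\right)^{2} = \left(- \frac{1}{3} + \frac{7}{4}\right)^{2} = \left(\frac{17}{12}\right)^{2} = \frac{289}{144}$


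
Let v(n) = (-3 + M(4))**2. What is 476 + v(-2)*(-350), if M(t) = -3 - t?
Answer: -34524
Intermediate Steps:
v(n) = 100 (v(n) = (-3 + (-3 - 1*4))**2 = (-3 + (-3 - 4))**2 = (-3 - 7)**2 = (-10)**2 = 100)
476 + v(-2)*(-350) = 476 + 100*(-350) = 476 - 35000 = -34524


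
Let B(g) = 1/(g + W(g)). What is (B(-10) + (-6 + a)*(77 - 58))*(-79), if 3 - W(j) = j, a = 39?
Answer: -148678/3 ≈ -49559.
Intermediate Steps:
W(j) = 3 - j
B(g) = ⅓ (B(g) = 1/(g + (3 - g)) = 1/3 = ⅓)
(B(-10) + (-6 + a)*(77 - 58))*(-79) = (⅓ + (-6 + 39)*(77 - 58))*(-79) = (⅓ + 33*19)*(-79) = (⅓ + 627)*(-79) = (1882/3)*(-79) = -148678/3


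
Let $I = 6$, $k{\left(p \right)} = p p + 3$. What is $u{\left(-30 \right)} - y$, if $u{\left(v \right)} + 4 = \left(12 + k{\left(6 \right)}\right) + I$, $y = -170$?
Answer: $223$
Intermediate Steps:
$k{\left(p \right)} = 3 + p^{2}$ ($k{\left(p \right)} = p^{2} + 3 = 3 + p^{2}$)
$u{\left(v \right)} = 53$ ($u{\left(v \right)} = -4 + \left(\left(12 + \left(3 + 6^{2}\right)\right) + 6\right) = -4 + \left(\left(12 + \left(3 + 36\right)\right) + 6\right) = -4 + \left(\left(12 + 39\right) + 6\right) = -4 + \left(51 + 6\right) = -4 + 57 = 53$)
$u{\left(-30 \right)} - y = 53 - -170 = 53 + 170 = 223$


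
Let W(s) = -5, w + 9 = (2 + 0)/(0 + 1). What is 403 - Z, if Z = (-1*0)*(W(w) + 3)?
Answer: 403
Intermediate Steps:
w = -7 (w = -9 + (2 + 0)/(0 + 1) = -9 + 2/1 = -9 + 2*1 = -9 + 2 = -7)
Z = 0 (Z = (-1*0)*(-5 + 3) = 0*(-2) = 0)
403 - Z = 403 - 1*0 = 403 + 0 = 403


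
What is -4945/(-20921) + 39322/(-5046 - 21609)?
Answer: -690846587/557649255 ≈ -1.2389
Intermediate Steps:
-4945/(-20921) + 39322/(-5046 - 21609) = -4945*(-1/20921) + 39322/(-26655) = 4945/20921 + 39322*(-1/26655) = 4945/20921 - 39322/26655 = -690846587/557649255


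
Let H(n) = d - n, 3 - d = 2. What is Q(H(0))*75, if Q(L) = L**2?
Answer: 75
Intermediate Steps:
d = 1 (d = 3 - 1*2 = 3 - 2 = 1)
H(n) = 1 - n
Q(H(0))*75 = (1 - 1*0)**2*75 = (1 + 0)**2*75 = 1**2*75 = 1*75 = 75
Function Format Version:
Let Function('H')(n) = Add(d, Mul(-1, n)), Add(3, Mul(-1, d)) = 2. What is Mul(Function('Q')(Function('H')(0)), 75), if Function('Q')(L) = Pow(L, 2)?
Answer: 75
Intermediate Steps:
d = 1 (d = Add(3, Mul(-1, 2)) = Add(3, -2) = 1)
Function('H')(n) = Add(1, Mul(-1, n))
Mul(Function('Q')(Function('H')(0)), 75) = Mul(Pow(Add(1, Mul(-1, 0)), 2), 75) = Mul(Pow(Add(1, 0), 2), 75) = Mul(Pow(1, 2), 75) = Mul(1, 75) = 75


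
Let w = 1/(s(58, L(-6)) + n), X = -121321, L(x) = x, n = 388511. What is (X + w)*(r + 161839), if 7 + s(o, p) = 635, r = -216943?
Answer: 867166736727424/129713 ≈ 6.6853e+9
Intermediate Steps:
s(o, p) = 628 (s(o, p) = -7 + 635 = 628)
w = 1/389139 (w = 1/(628 + 388511) = 1/389139 ≈ 2.5698e-6)
(X + w)*(r + 161839) = (-121321 + 1/389139)*(-216943 + 161839) = -47210732618/389139*(-55104) = 867166736727424/129713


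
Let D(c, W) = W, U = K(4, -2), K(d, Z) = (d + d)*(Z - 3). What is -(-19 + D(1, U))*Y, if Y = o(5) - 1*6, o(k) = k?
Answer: -59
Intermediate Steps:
K(d, Z) = 2*d*(-3 + Z) (K(d, Z) = (2*d)*(-3 + Z) = 2*d*(-3 + Z))
U = -40 (U = 2*4*(-3 - 2) = 2*4*(-5) = -40)
Y = -1 (Y = 5 - 1*6 = 5 - 6 = -1)
-(-19 + D(1, U))*Y = -(-19 - 40)*(-1) = -(-59)*(-1) = -1*59 = -59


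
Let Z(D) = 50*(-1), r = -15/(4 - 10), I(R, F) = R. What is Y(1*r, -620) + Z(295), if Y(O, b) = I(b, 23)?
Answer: -670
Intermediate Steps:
r = 5/2 (r = -15/(-6) = -15*(-⅙) = 5/2 ≈ 2.5000)
Z(D) = -50
Y(O, b) = b
Y(1*r, -620) + Z(295) = -620 - 50 = -670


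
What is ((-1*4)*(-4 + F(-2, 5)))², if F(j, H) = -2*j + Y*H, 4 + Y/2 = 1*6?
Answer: 6400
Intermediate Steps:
Y = 4 (Y = -8 + 2*(1*6) = -8 + 2*6 = -8 + 12 = 4)
F(j, H) = -2*j + 4*H
((-1*4)*(-4 + F(-2, 5)))² = ((-1*4)*(-4 + (-2*(-2) + 4*5)))² = (-4*(-4 + (4 + 20)))² = (-4*(-4 + 24))² = (-4*20)² = (-80)² = 6400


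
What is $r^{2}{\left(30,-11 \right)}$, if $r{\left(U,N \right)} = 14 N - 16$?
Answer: $28900$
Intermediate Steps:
$r{\left(U,N \right)} = -16 + 14 N$
$r^{2}{\left(30,-11 \right)} = \left(-16 + 14 \left(-11\right)\right)^{2} = \left(-16 - 154\right)^{2} = \left(-170\right)^{2} = 28900$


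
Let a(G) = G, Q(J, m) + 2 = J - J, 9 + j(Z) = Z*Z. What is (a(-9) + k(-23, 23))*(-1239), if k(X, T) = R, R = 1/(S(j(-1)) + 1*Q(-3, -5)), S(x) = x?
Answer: 112749/10 ≈ 11275.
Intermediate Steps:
j(Z) = -9 + Z² (j(Z) = -9 + Z*Z = -9 + Z²)
Q(J, m) = -2 (Q(J, m) = -2 + (J - J) = -2 + 0 = -2)
R = -⅒ (R = 1/((-9 + (-1)²) + 1*(-2)) = 1/((-9 + 1) - 2) = 1/(-8 - 2) = 1/(-10) = -⅒ ≈ -0.10000)
k(X, T) = -⅒
(a(-9) + k(-23, 23))*(-1239) = (-9 - ⅒)*(-1239) = -91/10*(-1239) = 112749/10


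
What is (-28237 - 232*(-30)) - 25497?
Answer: -46774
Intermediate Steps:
(-28237 - 232*(-30)) - 25497 = (-28237 + 6960) - 25497 = -21277 - 25497 = -46774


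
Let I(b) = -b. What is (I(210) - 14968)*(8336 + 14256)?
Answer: -342901376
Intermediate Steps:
(I(210) - 14968)*(8336 + 14256) = (-1*210 - 14968)*(8336 + 14256) = (-210 - 14968)*22592 = -15178*22592 = -342901376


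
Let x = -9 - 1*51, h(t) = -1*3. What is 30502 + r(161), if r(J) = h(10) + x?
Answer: 30439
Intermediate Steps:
h(t) = -3
x = -60 (x = -9 - 51 = -60)
r(J) = -63 (r(J) = -3 - 60 = -63)
30502 + r(161) = 30502 - 63 = 30439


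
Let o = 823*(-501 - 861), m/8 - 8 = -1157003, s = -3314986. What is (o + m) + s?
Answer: -13691872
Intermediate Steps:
m = -9255960 (m = 64 + 8*(-1157003) = 64 - 9256024 = -9255960)
o = -1120926 (o = 823*(-1362) = -1120926)
(o + m) + s = (-1120926 - 9255960) - 3314986 = -10376886 - 3314986 = -13691872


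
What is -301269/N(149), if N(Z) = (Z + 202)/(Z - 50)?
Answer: -1104653/13 ≈ -84973.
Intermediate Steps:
N(Z) = (202 + Z)/(-50 + Z)
-301269/N(149) = -301269*(-50 + 149)/(202 + 149) = -301269/(351/99) = -301269/((1/99)*351) = -301269/39/11 = -301269*11/39 = -1104653/13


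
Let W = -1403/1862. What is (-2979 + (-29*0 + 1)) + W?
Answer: -5546439/1862 ≈ -2978.8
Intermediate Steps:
W = -1403/1862 ≈ -0.75349
(-2979 + (-29*0 + 1)) + W = (-2979 + (-29*0 + 1)) - 1403/1862 = (-2979 + (0 + 1)) - 1403/1862 = (-2979 + 1) - 1403/1862 = -2978 - 1403/1862 = -5546439/1862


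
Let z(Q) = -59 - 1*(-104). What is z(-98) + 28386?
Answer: 28431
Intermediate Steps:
z(Q) = 45 (z(Q) = -59 + 104 = 45)
z(-98) + 28386 = 45 + 28386 = 28431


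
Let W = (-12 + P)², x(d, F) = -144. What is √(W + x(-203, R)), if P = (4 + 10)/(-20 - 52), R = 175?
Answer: √6097/36 ≈ 2.1690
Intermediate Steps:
P = -7/36 (P = 14/(-72) = 14*(-1/72) = -7/36 ≈ -0.19444)
W = 192721/1296 (W = (-12 - 7/36)² = (-439/36)² = 192721/1296 ≈ 148.70)
√(W + x(-203, R)) = √(192721/1296 - 144) = √(6097/1296) = √6097/36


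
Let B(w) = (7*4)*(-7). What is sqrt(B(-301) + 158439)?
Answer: sqrt(158243) ≈ 397.80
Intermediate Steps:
B(w) = -196 (B(w) = 28*(-7) = -196)
sqrt(B(-301) + 158439) = sqrt(-196 + 158439) = sqrt(158243)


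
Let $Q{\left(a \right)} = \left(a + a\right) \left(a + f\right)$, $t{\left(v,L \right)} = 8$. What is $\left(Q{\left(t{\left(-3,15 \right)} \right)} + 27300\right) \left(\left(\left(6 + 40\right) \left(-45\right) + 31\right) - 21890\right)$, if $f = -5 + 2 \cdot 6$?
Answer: $-659004660$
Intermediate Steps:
$f = 7$ ($f = -5 + 12 = 7$)
$Q{\left(a \right)} = 2 a \left(7 + a\right)$ ($Q{\left(a \right)} = \left(a + a\right) \left(a + 7\right) = 2 a \left(7 + a\right)$)
$\left(Q{\left(t{\left(-3,15 \right)} \right)} + 27300\right) \left(\left(\left(6 + 40\right) \left(-45\right) + 31\right) - 21890\right) = \left(2 \cdot 8 \left(7 + 8\right) + 27300\right) \left(\left(\left(6 + 40\right) \left(-45\right) + 31\right) - 21890\right) = \left(2 \cdot 8 \cdot 15 + 27300\right) \left(\left(46 \left(-45\right) + 31\right) - 21890\right) = \left(240 + 27300\right) \left(\left(-2070 + 31\right) - 21890\right) = 27540 \left(-2039 - 21890\right) = 27540 \left(-23929\right) = -659004660$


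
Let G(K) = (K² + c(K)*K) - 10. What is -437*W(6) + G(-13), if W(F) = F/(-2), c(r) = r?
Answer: 1639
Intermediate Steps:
W(F) = -F/2 (W(F) = F*(-½) = -F/2)
G(K) = -10 + 2*K² (G(K) = (K² + K*K) - 10 = (K² + K²) - 10 = 2*K² - 10 = -10 + 2*K²)
-437*W(6) + G(-13) = -(-437)*6/2 + (-10 + 2*(-13)²) = -437*(-3) + (-10 + 2*169) = 1311 + (-10 + 338) = 1311 + 328 = 1639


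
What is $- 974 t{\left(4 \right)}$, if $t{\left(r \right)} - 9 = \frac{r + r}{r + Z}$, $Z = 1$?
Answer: $- \frac{51622}{5} \approx -10324.0$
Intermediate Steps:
$t{\left(r \right)} = 9 + \frac{2 r}{1 + r}$ ($t{\left(r \right)} = 9 + \frac{r + r}{r + 1} = 9 + \frac{2 r}{1 + r}$)
$- 974 t{\left(4 \right)} = - 974 \frac{9 + 11 \cdot 4}{1 + 4} = - 974 \frac{9 + 44}{5} = - 974 \cdot \frac{1}{5} \cdot 53 = \left(-974\right) \frac{53}{5} = - \frac{51622}{5}$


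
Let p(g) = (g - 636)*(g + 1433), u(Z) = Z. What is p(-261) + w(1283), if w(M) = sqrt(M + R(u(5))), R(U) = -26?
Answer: -1051284 + sqrt(1257) ≈ -1.0512e+6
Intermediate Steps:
p(g) = (-636 + g)*(1433 + g)
w(M) = sqrt(-26 + M) (w(M) = sqrt(M - 26) = sqrt(-26 + M))
p(-261) + w(1283) = (-911388 + (-261)**2 + 797*(-261)) + sqrt(-26 + 1283) = (-911388 + 68121 - 208017) + sqrt(1257) = -1051284 + sqrt(1257)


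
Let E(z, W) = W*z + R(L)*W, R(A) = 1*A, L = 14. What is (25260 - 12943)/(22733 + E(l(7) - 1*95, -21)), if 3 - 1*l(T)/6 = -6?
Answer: 12317/23300 ≈ 0.52863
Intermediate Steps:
l(T) = 54 (l(T) = 18 - 6*(-6) = 18 + 36 = 54)
R(A) = A
E(z, W) = 14*W + W*z (E(z, W) = W*z + 14*W = 14*W + W*z)
(25260 - 12943)/(22733 + E(l(7) - 1*95, -21)) = (25260 - 12943)/(22733 - 21*(14 + (54 - 1*95))) = 12317/(22733 - 21*(14 + (54 - 95))) = 12317/(22733 - 21*(14 - 41)) = 12317/(22733 - 21*(-27)) = 12317/(22733 + 567) = 12317/23300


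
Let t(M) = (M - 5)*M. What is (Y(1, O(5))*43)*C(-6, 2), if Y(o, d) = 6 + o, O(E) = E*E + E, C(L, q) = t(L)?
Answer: 19866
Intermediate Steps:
t(M) = M*(-5 + M) (t(M) = (-5 + M)*M = M*(-5 + M))
C(L, q) = L*(-5 + L)
O(E) = E + E² (O(E) = E² + E = E + E²)
(Y(1, O(5))*43)*C(-6, 2) = ((6 + 1)*43)*(-6*(-5 - 6)) = (7*43)*(-6*(-11)) = 301*66 = 19866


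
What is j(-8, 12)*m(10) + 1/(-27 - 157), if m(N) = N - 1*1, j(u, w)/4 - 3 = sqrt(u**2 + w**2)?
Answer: 19871/184 + 144*sqrt(13) ≈ 627.19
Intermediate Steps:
j(u, w) = 12 + 4*sqrt(u**2 + w**2)
m(N) = -1 + N (m(N) = N - 1 = -1 + N)
j(-8, 12)*m(10) + 1/(-27 - 157) = (12 + 4*sqrt((-8)**2 + 12**2))*(-1 + 10) + 1/(-27 - 157) = (12 + 4*sqrt(64 + 144))*9 + 1/(-184) = (12 + 4*sqrt(208))*9 - 1/184 = (12 + 4*(4*sqrt(13)))*9 - 1/184 = (12 + 16*sqrt(13))*9 - 1/184 = (108 + 144*sqrt(13)) - 1/184 = 19871/184 + 144*sqrt(13)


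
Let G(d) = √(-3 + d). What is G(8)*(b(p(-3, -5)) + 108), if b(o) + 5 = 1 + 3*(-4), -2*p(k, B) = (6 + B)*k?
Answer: 92*√5 ≈ 205.72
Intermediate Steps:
p(k, B) = -k*(6 + B)/2 (p(k, B) = -(6 + B)*k/2 = -k*(6 + B)/2)
b(o) = -16 (b(o) = -5 + (1 + 3*(-4)) = -5 + (1 - 12) = -5 - 11 = -16)
G(8)*(b(p(-3, -5)) + 108) = √(-3 + 8)*(-16 + 108) = √5*92 = 92*√5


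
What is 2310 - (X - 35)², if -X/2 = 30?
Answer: -6715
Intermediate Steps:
X = -60 (X = -2*30 = -60)
2310 - (X - 35)² = 2310 - (-60 - 35)² = 2310 - 1*(-95)² = 2310 - 1*9025 = 2310 - 9025 = -6715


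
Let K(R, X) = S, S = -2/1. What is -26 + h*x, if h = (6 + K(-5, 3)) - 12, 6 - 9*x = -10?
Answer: -362/9 ≈ -40.222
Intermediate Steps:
x = 16/9 (x = 2/3 - 1/9*(-10) = 2/3 + 10/9 = 16/9 ≈ 1.7778)
S = -2 (S = -2*1 = -2)
K(R, X) = -2
h = -8 (h = (6 - 2) - 12 = 4 - 12 = -8)
-26 + h*x = -26 - 8*16/9 = -26 - 128/9 = -362/9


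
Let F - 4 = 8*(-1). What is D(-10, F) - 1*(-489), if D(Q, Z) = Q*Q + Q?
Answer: 579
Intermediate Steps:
F = -4 (F = 4 + 8*(-1) = 4 - 8 = -4)
D(Q, Z) = Q + Q**2 (D(Q, Z) = Q**2 + Q = Q + Q**2)
D(-10, F) - 1*(-489) = -10*(1 - 10) - 1*(-489) = -10*(-9) + 489 = 90 + 489 = 579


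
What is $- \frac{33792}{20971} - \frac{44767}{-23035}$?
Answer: $\frac{160410037}{483066985} \approx 0.33207$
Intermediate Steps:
$- \frac{33792}{20971} - \frac{44767}{-23035} = \left(-33792\right) \frac{1}{20971} - - \frac{44767}{23035} = - \frac{33792}{20971} + \frac{44767}{23035} = \frac{160410037}{483066985}$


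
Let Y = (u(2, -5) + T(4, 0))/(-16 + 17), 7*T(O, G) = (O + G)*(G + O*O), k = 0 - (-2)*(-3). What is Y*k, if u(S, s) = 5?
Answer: -594/7 ≈ -84.857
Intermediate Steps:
k = -6 (k = 0 - 1*6 = 0 - 6 = -6)
T(O, G) = (G + O)*(G + O²)/7 (T(O, G) = ((O + G)*(G + O*O))/7 = ((G + O)*(G + O²))/7 = (G + O)*(G + O²)/7)
Y = 99/7 (Y = (5 + ((⅐)*0² + (⅐)*4³ + (⅐)*0*4 + (⅐)*0*4²))/(-16 + 17) = (5 + ((⅐)*0 + (⅐)*64 + 0 + (⅐)*0*16))/1 = (5 + (0 + 64/7 + 0 + 0))*1 = (5 + 64/7)*1 = (99/7)*1 = 99/7 ≈ 14.143)
Y*k = (99/7)*(-6) = -594/7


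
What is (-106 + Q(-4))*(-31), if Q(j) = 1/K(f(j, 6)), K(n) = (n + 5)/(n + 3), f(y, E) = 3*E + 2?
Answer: 81437/25 ≈ 3257.5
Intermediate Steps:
f(y, E) = 2 + 3*E
K(n) = (5 + n)/(3 + n)
Q(j) = 23/25 (Q(j) = 1/((5 + (2 + 3*6))/(3 + (2 + 3*6))) = 1/((5 + (2 + 18))/(3 + (2 + 18))) = 1/((5 + 20)/(3 + 20)) = 1/(25/23) = 23/25)
(-106 + Q(-4))*(-31) = (-106 + 23/25)*(-31) = -2627/25*(-31) = 81437/25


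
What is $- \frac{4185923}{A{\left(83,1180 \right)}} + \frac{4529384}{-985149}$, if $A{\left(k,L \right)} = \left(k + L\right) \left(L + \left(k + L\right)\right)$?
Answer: $- \frac{861867283523}{144746957421} \approx -5.9543$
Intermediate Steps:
$A{\left(k,L \right)} = \left(L + k\right) \left(k + 2 L\right)$ ($A{\left(k,L \right)} = \left(L + k\right) \left(L + \left(L + k\right)\right) = \left(L + k\right) \left(k + 2 L\right)$)
$- \frac{4185923}{A{\left(83,1180 \right)}} + \frac{4529384}{-985149} = - \frac{4185923}{83^{2} + 2 \cdot 1180^{2} + 3 \cdot 1180 \cdot 83} + \frac{4529384}{-985149} = - \frac{4185923}{6889 + 2 \cdot 1392400 + 293820} + 4529384 \left(- \frac{1}{985149}\right) = - \frac{4185923}{6889 + 2784800 + 293820} - \frac{4529384}{985149} = - \frac{4185923}{3085509} - \frac{4529384}{985149} = \left(-4185923\right) \frac{1}{3085509} - \frac{4529384}{985149} = - \frac{597989}{440787} - \frac{4529384}{985149} = - \frac{861867283523}{144746957421}$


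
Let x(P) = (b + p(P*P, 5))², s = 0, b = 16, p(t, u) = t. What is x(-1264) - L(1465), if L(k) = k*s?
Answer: 2552683634944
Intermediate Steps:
x(P) = (16 + P²)² (x(P) = (16 + P*P)² = (16 + P²)²)
L(k) = 0 (L(k) = k*0 = 0)
x(-1264) - L(1465) = (16 + (-1264)²)² - 1*0 = (16 + 1597696)² + 0 = 1597712² + 0 = 2552683634944 + 0 = 2552683634944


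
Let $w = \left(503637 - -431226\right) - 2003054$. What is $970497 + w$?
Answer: $-97694$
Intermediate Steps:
$w = -1068191$ ($w = \left(503637 + 431226\right) - 2003054 = 934863 - 2003054 = -1068191$)
$970497 + w = 970497 - 1068191 = -97694$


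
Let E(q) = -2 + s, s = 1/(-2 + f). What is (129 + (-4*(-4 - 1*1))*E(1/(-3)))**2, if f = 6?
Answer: 8836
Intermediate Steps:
s = 1/4 (s = 1/(-2 + 6) = 1/4 ≈ 0.25000)
E(q) = -7/4 (E(q) = -2 + 1/4 = -7/4)
(129 + (-4*(-4 - 1*1))*E(1/(-3)))**2 = (129 - 4*(-4 - 1*1)*(-7/4))**2 = (129 - 4*(-4 - 1)*(-7/4))**2 = (129 - 4*(-5)*(-7/4))**2 = (129 + 20*(-7/4))**2 = (129 - 35)**2 = 94**2 = 8836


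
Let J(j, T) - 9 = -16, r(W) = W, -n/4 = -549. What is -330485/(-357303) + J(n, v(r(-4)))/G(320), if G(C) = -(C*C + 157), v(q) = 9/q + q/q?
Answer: 4842293038/5234846253 ≈ 0.92501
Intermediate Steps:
n = 2196 (n = -4*(-549) = 2196)
v(q) = 1 + 9/q (v(q) = 9/q + 1 = 1 + 9/q)
J(j, T) = -7 (J(j, T) = 9 - 16 = -7)
G(C) = -157 - C² (G(C) = -(C² + 157) = -(157 + C²) = -157 - C²)
-330485/(-357303) + J(n, v(r(-4)))/G(320) = -330485/(-357303) - 7/(-157 - 1*320²) = -330485*(-1/357303) - 7/(-157 - 1*102400) = 330485/357303 - 7/(-157 - 102400) = 330485/357303 - 7/(-102557) = 330485/357303 - 7*(-1/102557) = 330485/357303 + 1/14651 = 4842293038/5234846253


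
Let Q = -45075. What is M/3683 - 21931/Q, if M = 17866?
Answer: 886081823/166011225 ≈ 5.3375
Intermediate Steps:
M/3683 - 21931/Q = 17866/3683 - 21931/(-45075) = 17866*(1/3683) - 21931*(-1/45075) = 17866/3683 + 21931/45075 = 886081823/166011225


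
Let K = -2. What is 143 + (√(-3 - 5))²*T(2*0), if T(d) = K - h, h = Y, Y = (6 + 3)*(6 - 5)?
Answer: 231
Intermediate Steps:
Y = 9 (Y = 9*1 = 9)
h = 9
T(d) = -11 (T(d) = -2 - 1*9 = -2 - 9 = -11)
143 + (√(-3 - 5))²*T(2*0) = 143 + (√(-3 - 5))²*(-11) = 143 + (√(-8))²*(-11) = 143 + (2*I*√2)²*(-11) = 143 - 8*(-11) = 143 + 88 = 231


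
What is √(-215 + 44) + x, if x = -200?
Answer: -200 + 3*I*√19 ≈ -200.0 + 13.077*I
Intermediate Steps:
√(-215 + 44) + x = √(-215 + 44) - 200 = √(-171) - 200 = 3*I*√19 - 200 = -200 + 3*I*√19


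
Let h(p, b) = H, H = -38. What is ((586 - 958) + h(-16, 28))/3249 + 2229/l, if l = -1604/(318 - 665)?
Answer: 2512323647/5211396 ≈ 482.08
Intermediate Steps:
h(p, b) = -38
l = 1604/347 (l = -1604/(-347) = -1604*(-1/347) = 1604/347 ≈ 4.6225)
((586 - 958) + h(-16, 28))/3249 + 2229/l = ((586 - 958) - 38)/3249 + 2229/(1604/347) = (-372 - 38)*(1/3249) + 2229*(347/1604) = -410*1/3249 + 773463/1604 = -410/3249 + 773463/1604 = 2512323647/5211396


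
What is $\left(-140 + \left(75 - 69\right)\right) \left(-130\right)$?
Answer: $17420$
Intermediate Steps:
$\left(-140 + \left(75 - 69\right)\right) \left(-130\right) = \left(-140 + 6\right) \left(-130\right) = \left(-134\right) \left(-130\right) = 17420$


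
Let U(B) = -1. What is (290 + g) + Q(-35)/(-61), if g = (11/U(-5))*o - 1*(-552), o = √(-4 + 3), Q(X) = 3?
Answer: 51359/61 - 11*I ≈ 841.95 - 11.0*I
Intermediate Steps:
o = I (o = √(-1) = I ≈ 1.0*I)
g = 552 - 11*I (g = (11/(-1))*I - 1*(-552) = (11*(-1))*I + 552 = -11*I + 552 = 552 - 11*I ≈ 552.0 - 11.0*I)
(290 + g) + Q(-35)/(-61) = (290 + (552 - 11*I)) + 3/(-61) = (842 - 11*I) + 3*(-1/61) = (842 - 11*I) - 3/61 = 51359/61 - 11*I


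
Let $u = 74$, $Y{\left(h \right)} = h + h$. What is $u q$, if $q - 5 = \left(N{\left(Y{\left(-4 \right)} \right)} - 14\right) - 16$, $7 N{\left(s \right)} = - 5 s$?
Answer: $- \frac{9990}{7} \approx -1427.1$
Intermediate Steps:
$Y{\left(h \right)} = 2 h$
$N{\left(s \right)} = - \frac{5 s}{7}$ ($N{\left(s \right)} = \frac{\left(-5\right) s}{7} = - \frac{5 s}{7}$)
$q = - \frac{135}{7}$ ($q = 5 - \left(30 + \frac{5}{7} \cdot 2 \left(-4\right)\right) = 5 - \frac{170}{7} = - \frac{135}{7} \approx -19.286$)
$u q = 74 \left(- \frac{135}{7}\right) = - \frac{9990}{7}$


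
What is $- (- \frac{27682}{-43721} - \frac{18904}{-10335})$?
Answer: $- \frac{1112595254}{451856535} \approx -2.4623$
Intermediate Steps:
$- (- \frac{27682}{-43721} - \frac{18904}{-10335}) = - (\left(-27682\right) \left(- \frac{1}{43721}\right) - - \frac{18904}{10335}) = - (\frac{27682}{43721} + \frac{18904}{10335}) = \left(-1\right) \frac{1112595254}{451856535} = - \frac{1112595254}{451856535}$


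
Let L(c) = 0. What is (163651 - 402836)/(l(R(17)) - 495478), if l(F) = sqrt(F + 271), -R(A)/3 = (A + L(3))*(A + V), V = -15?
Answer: 47837/99093 ≈ 0.48275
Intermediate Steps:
R(A) = -3*A*(-15 + A) (R(A) = -3*(A + 0)*(A - 15) = -3*A*(-15 + A))
l(F) = sqrt(271 + F)
(163651 - 402836)/(l(R(17)) - 495478) = (163651 - 402836)/(sqrt(271 + 3*17*(15 - 1*17)) - 495478) = -239185/(sqrt(271 + 3*17*(15 - 17)) - 495478) = -239185/(sqrt(271 + 3*17*(-2)) - 495478) = -239185/(sqrt(271 - 102) - 495478) = -239185/(sqrt(169) - 495478) = -239185/(13 - 495478) = -239185/(-495465) = -239185*(-1/495465) = 47837/99093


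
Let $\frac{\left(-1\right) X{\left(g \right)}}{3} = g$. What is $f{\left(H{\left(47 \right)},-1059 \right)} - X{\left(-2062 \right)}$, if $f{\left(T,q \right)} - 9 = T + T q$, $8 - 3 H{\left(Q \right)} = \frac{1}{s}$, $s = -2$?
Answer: $- \frac{27524}{3} \approx -9174.7$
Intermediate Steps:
$X{\left(g \right)} = - 3 g$
$H{\left(Q \right)} = \frac{17}{6}$ ($H{\left(Q \right)} = \frac{8}{3} - \frac{1}{3 \left(-2\right)} = \frac{8}{3} - - \frac{1}{6} = \frac{8}{3} + \frac{1}{6} = \frac{17}{6}$)
$f{\left(T,q \right)} = 9 + T + T q$ ($f{\left(T,q \right)} = 9 + \left(T + T q\right) = 9 + T + T q$)
$f{\left(H{\left(47 \right)},-1059 \right)} - X{\left(-2062 \right)} = \left(9 + \frac{17}{6} + \frac{17}{6} \left(-1059\right)\right) - \left(-3\right) \left(-2062\right) = \left(9 + \frac{17}{6} - \frac{6001}{2}\right) - 6186 = - \frac{8966}{3} - 6186 = - \frac{27524}{3}$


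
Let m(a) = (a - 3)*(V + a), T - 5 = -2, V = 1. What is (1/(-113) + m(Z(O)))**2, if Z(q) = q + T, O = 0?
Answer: 1/12769 ≈ 7.8315e-5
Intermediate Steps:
T = 3 (T = 5 - 2 = 3)
Z(q) = 3 + q (Z(q) = q + 3 = 3 + q)
m(a) = (1 + a)*(-3 + a) (m(a) = (a - 3)*(1 + a) = (-3 + a)*(1 + a) = (1 + a)*(-3 + a))
(1/(-113) + m(Z(O)))**2 = (1/(-113) + (-3 + (3 + 0)**2 - 2*(3 + 0)))**2 = (-1/113 + (-3 + 3**2 - 2*3))**2 = (-1/113 + (-3 + 9 - 6))**2 = (-1/113 + 0)**2 = (-1/113)**2 = 1/12769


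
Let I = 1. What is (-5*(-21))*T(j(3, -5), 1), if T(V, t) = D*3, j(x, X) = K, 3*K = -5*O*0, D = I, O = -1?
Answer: 315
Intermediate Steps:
D = 1
K = 0 (K = (-5*(-1)*0)/3 = (5*0)/3 = (1/3)*0 = 0)
j(x, X) = 0
T(V, t) = 3 (T(V, t) = 1*3 = 3)
(-5*(-21))*T(j(3, -5), 1) = -5*(-21)*3 = 105*3 = 315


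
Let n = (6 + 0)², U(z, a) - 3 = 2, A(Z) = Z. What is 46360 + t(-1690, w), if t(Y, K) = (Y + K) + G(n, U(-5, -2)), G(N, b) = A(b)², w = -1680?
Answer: 43015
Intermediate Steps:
U(z, a) = 5 (U(z, a) = 3 + 2 = 5)
n = 36 (n = 6² = 36)
G(N, b) = b²
t(Y, K) = 25 + K + Y (t(Y, K) = (Y + K) + 5² = (K + Y) + 25 = 25 + K + Y)
46360 + t(-1690, w) = 46360 + (25 - 1680 - 1690) = 46360 - 3345 = 43015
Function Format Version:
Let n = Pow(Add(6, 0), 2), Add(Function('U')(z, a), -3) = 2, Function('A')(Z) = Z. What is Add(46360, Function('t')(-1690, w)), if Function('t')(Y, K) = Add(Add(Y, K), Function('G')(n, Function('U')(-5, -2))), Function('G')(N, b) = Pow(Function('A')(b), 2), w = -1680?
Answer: 43015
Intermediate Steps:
Function('U')(z, a) = 5 (Function('U')(z, a) = Add(3, 2) = 5)
n = 36 (n = Pow(6, 2) = 36)
Function('G')(N, b) = Pow(b, 2)
Function('t')(Y, K) = Add(25, K, Y) (Function('t')(Y, K) = Add(Add(Y, K), Pow(5, 2)) = Add(Add(K, Y), 25) = Add(25, K, Y))
Add(46360, Function('t')(-1690, w)) = Add(46360, Add(25, -1680, -1690)) = Add(46360, -3345) = 43015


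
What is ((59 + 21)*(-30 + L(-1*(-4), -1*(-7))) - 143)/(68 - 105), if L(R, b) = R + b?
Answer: 1663/37 ≈ 44.946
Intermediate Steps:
((59 + 21)*(-30 + L(-1*(-4), -1*(-7))) - 143)/(68 - 105) = ((59 + 21)*(-30 + (-1*(-4) - 1*(-7))) - 143)/(68 - 105) = (80*(-30 + (4 + 7)) - 143)/(-37) = -(80*(-30 + 11) - 143)/37 = -(80*(-19) - 143)/37 = -(-1520 - 143)/37 = -1/37*(-1663) = 1663/37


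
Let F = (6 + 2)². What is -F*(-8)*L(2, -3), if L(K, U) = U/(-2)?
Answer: 768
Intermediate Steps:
L(K, U) = -U/2 (L(K, U) = U*(-½) = -U/2)
F = 64 (F = 8² = 64)
-F*(-8)*L(2, -3) = -64*(-8)*(-½*(-3)) = -(-512)*3/2 = -1*(-768) = 768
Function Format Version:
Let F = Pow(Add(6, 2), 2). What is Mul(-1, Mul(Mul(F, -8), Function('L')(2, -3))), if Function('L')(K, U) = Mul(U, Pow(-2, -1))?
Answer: 768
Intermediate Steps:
Function('L')(K, U) = Mul(Rational(-1, 2), U) (Function('L')(K, U) = Mul(U, Rational(-1, 2)) = Mul(Rational(-1, 2), U))
F = 64 (F = Pow(8, 2) = 64)
Mul(-1, Mul(Mul(F, -8), Function('L')(2, -3))) = Mul(-1, Mul(Mul(64, -8), Mul(Rational(-1, 2), -3))) = Mul(-1, Mul(-512, Rational(3, 2))) = Mul(-1, -768) = 768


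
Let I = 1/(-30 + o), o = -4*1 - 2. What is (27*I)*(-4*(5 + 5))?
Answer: 30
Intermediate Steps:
o = -6 (o = -4 - 2 = -6)
I = -1/36 (I = 1/(-30 - 6) = 1/(-36) = -1/36 ≈ -0.027778)
(27*I)*(-4*(5 + 5)) = (27*(-1/36))*(-4*(5 + 5)) = -(-3)*10 = -¾*(-40) = 30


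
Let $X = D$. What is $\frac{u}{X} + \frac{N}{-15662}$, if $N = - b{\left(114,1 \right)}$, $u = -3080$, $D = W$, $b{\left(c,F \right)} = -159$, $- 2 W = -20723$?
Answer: $- \frac{99772877}{324563626} \approx -0.30741$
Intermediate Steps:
$W = \frac{20723}{2}$ ($W = \left(- \frac{1}{2}\right) \left(-20723\right) = \frac{20723}{2} \approx 10362.0$)
$D = \frac{20723}{2} \approx 10362.0$
$X = \frac{20723}{2} \approx 10362.0$
$N = 159$ ($N = \left(-1\right) \left(-159\right) = 159$)
$\frac{u}{X} + \frac{N}{-15662} = - \frac{3080}{\frac{20723}{2}} + \frac{159}{-15662} = \left(-3080\right) \frac{2}{20723} + 159 \left(- \frac{1}{15662}\right) = - \frac{6160}{20723} - \frac{159}{15662} = - \frac{99772877}{324563626}$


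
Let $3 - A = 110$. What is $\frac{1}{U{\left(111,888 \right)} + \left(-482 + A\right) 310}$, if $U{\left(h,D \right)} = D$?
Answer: $- \frac{1}{181702} \approx -5.5035 \cdot 10^{-6}$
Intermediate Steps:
$A = -107$ ($A = 3 - 110 = -107$)
$\frac{1}{U{\left(111,888 \right)} + \left(-482 + A\right) 310} = \frac{1}{888 + \left(-482 - 107\right) 310} = \frac{1}{888 - 182590} = \frac{1}{-181702} = - \frac{1}{181702}$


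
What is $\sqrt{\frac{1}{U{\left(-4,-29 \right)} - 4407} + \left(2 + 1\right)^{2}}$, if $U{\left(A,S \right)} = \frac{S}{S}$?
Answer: $\frac{\sqrt{174711118}}{4406} \approx 3.0$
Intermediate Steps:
$U{\left(A,S \right)} = 1$
$\sqrt{\frac{1}{U{\left(-4,-29 \right)} - 4407} + \left(2 + 1\right)^{2}} = \sqrt{\frac{1}{1 - 4407} + \left(2 + 1\right)^{2}} = \sqrt{\frac{1}{-4406} + 3^{2}} = \sqrt{- \frac{1}{4406} + 9} = \sqrt{\frac{39653}{4406}} = \frac{\sqrt{174711118}}{4406}$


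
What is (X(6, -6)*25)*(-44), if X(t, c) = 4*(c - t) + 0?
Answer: 52800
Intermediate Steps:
X(t, c) = -4*t + 4*c (X(t, c) = (-4*t + 4*c) + 0 = -4*t + 4*c)
(X(6, -6)*25)*(-44) = ((-4*6 + 4*(-6))*25)*(-44) = ((-24 - 24)*25)*(-44) = -48*25*(-44) = -1200*(-44) = 52800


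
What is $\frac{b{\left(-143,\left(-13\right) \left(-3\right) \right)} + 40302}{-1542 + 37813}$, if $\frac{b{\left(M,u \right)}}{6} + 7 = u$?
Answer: $\frac{40494}{36271} \approx 1.1164$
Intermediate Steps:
$b{\left(M,u \right)} = -42 + 6 u$
$\frac{b{\left(-143,\left(-13\right) \left(-3\right) \right)} + 40302}{-1542 + 37813} = \frac{\left(-42 + 6 \left(\left(-13\right) \left(-3\right)\right)\right) + 40302}{-1542 + 37813} = \frac{\left(-42 + 6 \cdot 39\right) + 40302}{36271} = \left(\left(-42 + 234\right) + 40302\right) \frac{1}{36271} = \left(192 + 40302\right) \frac{1}{36271} = 40494 \cdot \frac{1}{36271} = \frac{40494}{36271}$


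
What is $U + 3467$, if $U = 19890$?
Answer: $23357$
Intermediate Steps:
$U + 3467 = 19890 + 3467 = 23357$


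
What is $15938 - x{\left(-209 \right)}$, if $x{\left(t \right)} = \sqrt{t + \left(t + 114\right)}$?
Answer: $15938 - 4 i \sqrt{19} \approx 15938.0 - 17.436 i$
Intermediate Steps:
$x{\left(t \right)} = \sqrt{114 + 2 t}$ ($x{\left(t \right)} = \sqrt{t + \left(114 + t\right)} = \sqrt{114 + 2 t}$)
$15938 - x{\left(-209 \right)} = 15938 - \sqrt{114 + 2 \left(-209\right)} = 15938 - \sqrt{114 - 418} = 15938 - \sqrt{-304} = 15938 - 4 i \sqrt{19}$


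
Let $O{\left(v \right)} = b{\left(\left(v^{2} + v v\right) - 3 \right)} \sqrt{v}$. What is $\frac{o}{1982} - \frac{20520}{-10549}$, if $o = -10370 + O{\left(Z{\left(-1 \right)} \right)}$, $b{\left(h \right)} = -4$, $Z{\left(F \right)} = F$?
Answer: $- \frac{34361245}{10454059} - \frac{2 i}{991} \approx -3.2869 - 0.0020182 i$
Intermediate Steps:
$O{\left(v \right)} = - 4 \sqrt{v}$
$o = -10370 - 4 i$ ($o = -10370 - 4 \sqrt{-1} = -10370 - 4 i \approx -10370.0 - 4.0 i$)
$\frac{o}{1982} - \frac{20520}{-10549} = \frac{-10370 - 4 i}{1982} - \frac{20520}{-10549} = \left(-10370 - 4 i\right) \frac{1}{1982} - - \frac{20520}{10549} = \left(- \frac{5185}{991} - \frac{2 i}{991}\right) + \frac{20520}{10549} = - \frac{34361245}{10454059} - \frac{2 i}{991}$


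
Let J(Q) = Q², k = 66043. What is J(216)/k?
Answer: 46656/66043 ≈ 0.70645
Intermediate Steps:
J(216)/k = 216²/66043 = 46656*(1/66043) = 46656/66043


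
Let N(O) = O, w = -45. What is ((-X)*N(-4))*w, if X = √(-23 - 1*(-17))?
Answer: -180*I*√6 ≈ -440.91*I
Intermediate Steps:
X = I*√6 (X = √(-23 + 17) = √(-6) = I*√6 ≈ 2.4495*I)
((-X)*N(-4))*w = (-I*√6*(-4))*(-45) = (4*I*√6)*(-45) = -180*I*√6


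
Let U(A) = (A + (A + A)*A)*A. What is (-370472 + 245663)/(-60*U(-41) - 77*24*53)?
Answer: -41603/2690572 ≈ -0.015463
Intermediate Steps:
U(A) = A*(A + 2*A²) (U(A) = (A + (2*A)*A)*A = (A + 2*A²)*A = A*(A + 2*A²))
(-370472 + 245663)/(-60*U(-41) - 77*24*53) = (-370472 + 245663)/(-60*(-41)²*(1 + 2*(-41)) - 77*24*53) = -124809/(-100860*(1 - 82) - 1848*53) = -124809/(-100860*(-81) - 97944) = -124809/(-60*(-136161) - 97944) = -124809/(8169660 - 97944) = -124809/8071716 = -124809*1/8071716 = -41603/2690572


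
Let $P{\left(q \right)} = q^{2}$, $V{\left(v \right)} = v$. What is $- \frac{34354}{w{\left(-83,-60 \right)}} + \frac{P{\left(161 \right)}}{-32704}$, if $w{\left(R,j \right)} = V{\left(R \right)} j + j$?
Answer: $- \frac{22340081}{2873280} \approx -7.7751$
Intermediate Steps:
$w{\left(R,j \right)} = j + R j$ ($w{\left(R,j \right)} = R j + j = j + R j$)
$- \frac{34354}{w{\left(-83,-60 \right)}} + \frac{P{\left(161 \right)}}{-32704} = - \frac{34354}{\left(-60\right) \left(1 - 83\right)} + \frac{161^{2}}{-32704} = - \frac{34354}{\left(-60\right) \left(-82\right)} + 25921 \left(- \frac{1}{32704}\right) = - \frac{34354}{4920} - \frac{3703}{4672} = \left(-34354\right) \frac{1}{4920} - \frac{3703}{4672} = - \frac{17177}{2460} - \frac{3703}{4672} = - \frac{22340081}{2873280}$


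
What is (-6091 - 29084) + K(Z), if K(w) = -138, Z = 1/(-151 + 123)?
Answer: -35313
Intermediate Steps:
Z = -1/28 (Z = 1/(-28) = -1/28 ≈ -0.035714)
(-6091 - 29084) + K(Z) = (-6091 - 29084) - 138 = -35175 - 138 = -35313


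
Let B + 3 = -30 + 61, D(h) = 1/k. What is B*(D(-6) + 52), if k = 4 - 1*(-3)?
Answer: 1460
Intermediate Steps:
k = 7 (k = 4 + 3 = 7)
D(h) = 1/7
B = 28 (B = -3 + (-30 + 61) = -3 + 31 = 28)
B*(D(-6) + 52) = 28*(1/7 + 52) = 28*(365/7) = 1460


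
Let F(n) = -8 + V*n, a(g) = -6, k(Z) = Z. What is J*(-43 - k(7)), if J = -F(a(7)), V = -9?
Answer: 2300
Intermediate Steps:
F(n) = -8 - 9*n
J = -46 (J = -(-8 - 9*(-6)) = -(-8 + 54) = -1*46 = -46)
J*(-43 - k(7)) = -46*(-43 - 1*7) = -46*(-43 - 7) = -46*(-50) = 2300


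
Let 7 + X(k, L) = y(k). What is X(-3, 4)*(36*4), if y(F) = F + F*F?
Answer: -144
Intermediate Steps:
y(F) = F + F**2
X(k, L) = -7 + k*(1 + k)
X(-3, 4)*(36*4) = (-7 - 3*(1 - 3))*(36*4) = (-7 - 3*(-2))*144 = (-7 + 6)*144 = -1*144 = -144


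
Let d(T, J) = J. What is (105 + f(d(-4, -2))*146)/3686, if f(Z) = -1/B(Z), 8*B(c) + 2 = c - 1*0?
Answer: 397/3686 ≈ 0.10770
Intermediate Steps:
B(c) = -¼ + c/8 (B(c) = -¼ + (c - 1*0)/8 = -¼ + (c + 0)/8 = -¼ + c/8)
f(Z) = -1/(-¼ + Z/8)
(105 + f(d(-4, -2))*146)/3686 = (105 - 8/(-2 - 2)*146)/3686 = (105 - 8/(-4)*146)*(1/3686) = (105 - 8*(-¼)*146)*(1/3686) = (105 + 2*146)*(1/3686) = (105 + 292)*(1/3686) = 397*(1/3686) = 397/3686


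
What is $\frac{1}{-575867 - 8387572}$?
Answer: $- \frac{1}{8963439} \approx -1.1156 \cdot 10^{-7}$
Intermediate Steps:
$\frac{1}{-575867 - 8387572} = \frac{1}{-8963439} = - \frac{1}{8963439}$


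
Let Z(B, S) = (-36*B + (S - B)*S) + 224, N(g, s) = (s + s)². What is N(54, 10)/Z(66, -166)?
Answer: 10/909 ≈ 0.011001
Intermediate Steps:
N(g, s) = 4*s² (N(g, s) = (2*s)² = 4*s²)
Z(B, S) = 224 - 36*B + S*(S - B) (Z(B, S) = (-36*B + S*(S - B)) + 224 = 224 - 36*B + S*(S - B))
N(54, 10)/Z(66, -166) = (4*10²)/(224 + (-166)² - 36*66 - 1*66*(-166)) = (4*100)/(224 + 27556 - 2376 + 10956) = 400/36360 = 400*(1/36360) = 10/909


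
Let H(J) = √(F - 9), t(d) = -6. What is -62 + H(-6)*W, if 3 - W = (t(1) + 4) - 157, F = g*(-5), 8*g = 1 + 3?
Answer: -62 + 81*I*√46 ≈ -62.0 + 549.37*I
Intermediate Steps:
g = ½ (g = (1 + 3)/8 = (⅛)*4 = ½ ≈ 0.50000)
F = -5/2 (F = (½)*(-5) = -5/2 ≈ -2.5000)
H(J) = I*√46/2 (H(J) = √(-5/2 - 9) = √(-23/2) = I*√46/2)
W = 162 (W = 3 - ((-6 + 4) - 157) = 3 - (-2 - 157) = 3 - 1*(-159) = 3 + 159 = 162)
-62 + H(-6)*W = -62 + (I*√46/2)*162 = -62 + 81*I*√46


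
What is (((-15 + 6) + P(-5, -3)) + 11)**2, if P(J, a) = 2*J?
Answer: 64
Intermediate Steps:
(((-15 + 6) + P(-5, -3)) + 11)**2 = (((-15 + 6) + 2*(-5)) + 11)**2 = ((-9 - 10) + 11)**2 = (-19 + 11)**2 = (-8)**2 = 64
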